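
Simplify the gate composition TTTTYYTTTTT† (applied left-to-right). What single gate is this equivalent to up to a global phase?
T†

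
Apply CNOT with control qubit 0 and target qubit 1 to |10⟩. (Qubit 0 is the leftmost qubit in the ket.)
|11⟩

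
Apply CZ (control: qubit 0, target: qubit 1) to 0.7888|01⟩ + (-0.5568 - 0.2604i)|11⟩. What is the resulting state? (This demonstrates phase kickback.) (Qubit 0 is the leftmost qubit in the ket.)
0.7888|01⟩ + (0.5568 + 0.2604i)|11⟩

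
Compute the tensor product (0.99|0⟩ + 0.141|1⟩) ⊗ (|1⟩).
0.99|01⟩ + 0.141|11⟩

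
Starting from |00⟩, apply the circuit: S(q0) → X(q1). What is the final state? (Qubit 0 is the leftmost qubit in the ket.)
|01⟩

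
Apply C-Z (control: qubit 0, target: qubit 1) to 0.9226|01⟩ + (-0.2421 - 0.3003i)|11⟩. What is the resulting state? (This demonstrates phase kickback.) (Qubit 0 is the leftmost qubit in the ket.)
0.9226|01⟩ + (0.2421 + 0.3003i)|11⟩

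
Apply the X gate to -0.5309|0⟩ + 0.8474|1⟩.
0.8474|0⟩ - 0.5309|1⟩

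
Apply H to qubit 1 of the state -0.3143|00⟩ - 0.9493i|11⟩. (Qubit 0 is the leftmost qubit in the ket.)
-0.2222|00⟩ - 0.2222|01⟩ - 0.6713i|10⟩ + 0.6713i|11⟩

H on qubit 1 mixes each pair of kets that differ only in qubit 1: amplitudes (a, b) of (|…0…⟩, |…1…⟩) become ((a + b)/√2, (a − b)/√2). Kets absent from the input have amplitude 0.
(|00⟩, |01⟩): (a, b) = (-0.3143, 0) → (-0.2222, -0.2222)
(|10⟩, |11⟩): (a, b) = (0, -0.9493i) → (-0.6713i, 0.6713i)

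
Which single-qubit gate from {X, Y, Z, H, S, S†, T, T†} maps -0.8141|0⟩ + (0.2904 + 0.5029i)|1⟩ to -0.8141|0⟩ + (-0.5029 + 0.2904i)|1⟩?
S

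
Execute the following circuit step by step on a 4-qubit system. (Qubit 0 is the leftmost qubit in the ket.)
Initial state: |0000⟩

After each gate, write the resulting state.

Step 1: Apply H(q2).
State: 1/√2|0000⟩ + 1/√2|0010⟩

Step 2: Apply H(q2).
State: |0000⟩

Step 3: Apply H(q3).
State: 1/√2|0000⟩ + 1/√2|0001⟩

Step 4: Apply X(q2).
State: 1/√2|0010⟩ + 1/√2|0011⟩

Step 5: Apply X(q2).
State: 1/√2|0000⟩ + 1/√2|0001⟩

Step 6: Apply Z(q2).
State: 1/√2|0000⟩ + 1/√2|0001⟩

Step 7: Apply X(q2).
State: 1/√2|0010⟩ + 1/√2|0011⟩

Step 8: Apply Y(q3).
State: -(1/√2)i|0010⟩ + (1/√2)i|0011⟩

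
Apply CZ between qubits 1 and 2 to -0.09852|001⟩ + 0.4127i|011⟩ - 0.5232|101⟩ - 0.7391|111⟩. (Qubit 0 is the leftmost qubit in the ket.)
-0.09852|001⟩ - 0.4127i|011⟩ - 0.5232|101⟩ + 0.7391|111⟩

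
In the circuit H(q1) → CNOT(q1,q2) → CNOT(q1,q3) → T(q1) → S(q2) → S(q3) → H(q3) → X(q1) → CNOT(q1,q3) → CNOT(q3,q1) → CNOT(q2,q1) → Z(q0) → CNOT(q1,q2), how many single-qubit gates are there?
7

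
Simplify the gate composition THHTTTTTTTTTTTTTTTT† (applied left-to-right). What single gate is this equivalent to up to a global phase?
T†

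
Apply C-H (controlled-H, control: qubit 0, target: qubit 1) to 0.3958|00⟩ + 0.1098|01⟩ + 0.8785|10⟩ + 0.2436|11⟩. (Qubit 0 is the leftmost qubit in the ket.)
0.3958|00⟩ + 0.1098|01⟩ + 0.7934|10⟩ + 0.4489|11⟩

C-H leaves the control-|0⟩ kets |00⟩, |01⟩ unchanged and applies H to qubit 1 on the control-|1⟩ pair (|10⟩, |11⟩).
H = [[1/√2, 1/√2], [1/√2, -1/√2]].
With a = amp(|10⟩) = 0.8785 and b = amp(|11⟩) = 0.2436:
new amp(|10⟩) = (1/√2)·a + (1/√2)·b = 0.7934
new amp(|11⟩) = (1/√2)·a + (-1/√2)·b = 0.4489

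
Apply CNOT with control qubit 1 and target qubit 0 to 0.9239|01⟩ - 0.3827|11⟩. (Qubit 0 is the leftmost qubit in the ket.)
-0.3827|01⟩ + 0.9239|11⟩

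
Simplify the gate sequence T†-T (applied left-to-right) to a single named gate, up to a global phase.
I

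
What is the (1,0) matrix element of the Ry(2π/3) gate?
0.866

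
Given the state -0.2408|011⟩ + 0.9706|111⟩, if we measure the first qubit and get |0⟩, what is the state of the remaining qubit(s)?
-|11⟩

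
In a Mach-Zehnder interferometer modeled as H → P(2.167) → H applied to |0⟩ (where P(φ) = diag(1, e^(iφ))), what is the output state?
(0.2192 + 0.4137i)|0⟩ + (0.7808 - 0.4137i)|1⟩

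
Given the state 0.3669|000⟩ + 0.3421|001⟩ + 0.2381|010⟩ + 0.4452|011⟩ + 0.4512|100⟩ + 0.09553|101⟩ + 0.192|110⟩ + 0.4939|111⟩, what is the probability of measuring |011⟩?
0.1982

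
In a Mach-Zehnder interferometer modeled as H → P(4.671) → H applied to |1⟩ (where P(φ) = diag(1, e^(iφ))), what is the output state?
(0.5207 + 0.4996i)|0⟩ + (0.4793 - 0.4996i)|1⟩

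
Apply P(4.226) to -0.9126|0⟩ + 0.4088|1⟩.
-0.9126|0⟩ + (-0.1911 - 0.3614i)|1⟩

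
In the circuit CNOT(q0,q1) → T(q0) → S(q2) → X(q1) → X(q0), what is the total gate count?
5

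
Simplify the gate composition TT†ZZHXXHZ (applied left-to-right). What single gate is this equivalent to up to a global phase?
Z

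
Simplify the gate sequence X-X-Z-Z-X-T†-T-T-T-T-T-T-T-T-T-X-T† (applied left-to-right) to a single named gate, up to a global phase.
T†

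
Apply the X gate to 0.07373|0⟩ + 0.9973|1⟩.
0.9973|0⟩ + 0.07373|1⟩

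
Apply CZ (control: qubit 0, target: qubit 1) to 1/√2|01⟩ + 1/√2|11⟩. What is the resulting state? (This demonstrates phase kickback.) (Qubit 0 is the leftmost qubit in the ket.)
1/√2|01⟩ - 1/√2|11⟩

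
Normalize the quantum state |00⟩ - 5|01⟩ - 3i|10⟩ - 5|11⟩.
0.1291|00⟩ - 0.6455|01⟩ - 0.3873i|10⟩ - 0.6455|11⟩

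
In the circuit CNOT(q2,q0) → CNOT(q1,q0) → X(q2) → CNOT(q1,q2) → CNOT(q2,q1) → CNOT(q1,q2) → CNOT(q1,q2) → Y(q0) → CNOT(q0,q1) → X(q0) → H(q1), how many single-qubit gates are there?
4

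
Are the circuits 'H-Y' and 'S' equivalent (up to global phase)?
No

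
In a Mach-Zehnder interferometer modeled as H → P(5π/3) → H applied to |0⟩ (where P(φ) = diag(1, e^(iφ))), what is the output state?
(0.75 - 0.433i)|0⟩ + (0.25 + 0.433i)|1⟩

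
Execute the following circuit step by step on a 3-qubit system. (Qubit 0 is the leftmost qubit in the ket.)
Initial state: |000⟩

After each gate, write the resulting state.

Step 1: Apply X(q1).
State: |010⟩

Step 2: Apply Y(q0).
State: i|110⟩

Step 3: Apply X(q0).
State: i|010⟩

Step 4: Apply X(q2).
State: i|011⟩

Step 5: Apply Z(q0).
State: i|011⟩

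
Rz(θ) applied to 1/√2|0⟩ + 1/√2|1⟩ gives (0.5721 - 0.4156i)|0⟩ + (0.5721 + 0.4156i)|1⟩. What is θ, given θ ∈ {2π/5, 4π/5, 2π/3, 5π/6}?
2π/5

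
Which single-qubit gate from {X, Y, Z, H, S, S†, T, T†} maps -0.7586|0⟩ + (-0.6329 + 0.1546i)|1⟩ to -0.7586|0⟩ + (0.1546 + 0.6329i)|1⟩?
S†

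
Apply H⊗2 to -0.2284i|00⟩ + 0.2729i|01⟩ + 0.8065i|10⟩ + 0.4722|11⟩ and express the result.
(0.2361 + 0.4255i)|00⟩ + (-0.2361 + 0.1526i)|01⟩ + (-0.2361 - 0.381i)|10⟩ + (0.2361 - 0.6539i)|11⟩

H⊗2 gives amp(|y⟩) = (1/2) Σ_x (−1)^(x·y) amp(|x⟩), where x·y is the number of positions in which both x and y have a 1.
|00⟩: (-0.2284i + 0.2729i + 0.8065i + 0.4722)/2 = (0.2361 + 0.4255i)
|01⟩: (-0.2284i - 0.2729i + 0.8065i - 0.4722)/2 = (-0.2361 + 0.1526i)
|10⟩: (-0.2284i + 0.2729i - 0.8065i - 0.4722)/2 = (-0.2361 - 0.381i)
|11⟩: (-0.2284i - 0.2729i - 0.8065i + 0.4722)/2 = (0.2361 - 0.6539i)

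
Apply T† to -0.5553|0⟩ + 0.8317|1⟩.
-0.5553|0⟩ + (0.5881 - 0.5881i)|1⟩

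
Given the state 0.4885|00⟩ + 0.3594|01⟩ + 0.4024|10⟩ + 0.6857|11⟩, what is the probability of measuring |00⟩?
0.2386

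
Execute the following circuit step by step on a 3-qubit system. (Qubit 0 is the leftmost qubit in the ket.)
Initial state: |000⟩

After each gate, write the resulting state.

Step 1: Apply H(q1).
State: 1/√2|000⟩ + 1/√2|010⟩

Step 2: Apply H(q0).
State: 1/2|000⟩ + 1/2|010⟩ + 1/2|100⟩ + 1/2|110⟩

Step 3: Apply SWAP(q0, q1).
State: 1/2|000⟩ + 1/2|010⟩ + 1/2|100⟩ + 1/2|110⟩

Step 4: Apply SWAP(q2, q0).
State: 1/2|000⟩ + 1/2|001⟩ + 1/2|010⟩ + 1/2|011⟩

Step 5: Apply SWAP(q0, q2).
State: 1/2|000⟩ + 1/2|010⟩ + 1/2|100⟩ + 1/2|110⟩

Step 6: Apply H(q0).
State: 1/√2|000⟩ + 1/√2|010⟩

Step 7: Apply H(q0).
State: 1/2|000⟩ + 1/2|010⟩ + 1/2|100⟩ + 1/2|110⟩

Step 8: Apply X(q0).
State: 1/2|000⟩ + 1/2|010⟩ + 1/2|100⟩ + 1/2|110⟩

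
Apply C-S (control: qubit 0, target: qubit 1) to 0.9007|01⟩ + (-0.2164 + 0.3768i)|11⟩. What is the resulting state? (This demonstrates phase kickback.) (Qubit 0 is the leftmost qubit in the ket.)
0.9007|01⟩ + (-0.3768 - 0.2164i)|11⟩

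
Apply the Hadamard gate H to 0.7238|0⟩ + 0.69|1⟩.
0.9997|0⟩ + 0.0239|1⟩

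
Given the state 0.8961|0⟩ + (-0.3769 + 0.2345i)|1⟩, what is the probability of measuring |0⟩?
0.803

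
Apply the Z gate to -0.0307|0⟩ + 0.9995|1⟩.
-0.0307|0⟩ - 0.9995|1⟩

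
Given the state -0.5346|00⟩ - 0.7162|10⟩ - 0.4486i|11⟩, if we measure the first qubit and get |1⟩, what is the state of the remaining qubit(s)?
-0.8475|0⟩ - 0.5308i|1⟩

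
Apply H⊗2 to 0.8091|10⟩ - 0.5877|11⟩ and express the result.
0.1107|00⟩ + 0.6984|01⟩ - 0.1107|10⟩ - 0.6984|11⟩

H⊗2 gives amp(|y⟩) = (1/2) Σ_x (−1)^(x·y) amp(|x⟩), where x·y is the number of positions in which both x and y have a 1.
|00⟩: (0.8091 - 0.5877)/2 = 0.1107
|01⟩: (0.8091 + 0.5877)/2 = 0.6984
|10⟩: (-0.8091 + 0.5877)/2 = -0.1107
|11⟩: (-0.8091 - 0.5877)/2 = -0.6984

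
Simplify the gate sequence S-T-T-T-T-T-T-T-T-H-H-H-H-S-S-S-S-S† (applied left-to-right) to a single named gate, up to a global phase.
I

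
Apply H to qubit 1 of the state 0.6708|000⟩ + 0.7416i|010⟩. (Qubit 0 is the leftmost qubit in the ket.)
(0.4743 + 0.5244i)|000⟩ + (0.4743 - 0.5244i)|010⟩

H on qubit 1 mixes each pair of kets that differ only in qubit 1: amplitudes (a, b) of (|…0…⟩, |…1…⟩) become ((a + b)/√2, (a − b)/√2). Kets absent from the input have amplitude 0.
(|000⟩, |010⟩): (a, b) = (0.6708, 0.7416i) → ((0.4743 + 0.5244i), (0.4743 - 0.5244i))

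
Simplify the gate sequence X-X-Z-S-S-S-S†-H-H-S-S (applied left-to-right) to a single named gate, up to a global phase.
Z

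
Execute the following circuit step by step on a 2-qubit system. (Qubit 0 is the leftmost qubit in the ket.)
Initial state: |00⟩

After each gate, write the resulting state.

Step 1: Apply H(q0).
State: 1/√2|00⟩ + 1/√2|10⟩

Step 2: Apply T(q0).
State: 1/√2|00⟩ + (1/2 + (1/2)i)|10⟩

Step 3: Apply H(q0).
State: (0.8536 + (1/√8)i)|00⟩ + (0.1464 - (1/√8)i)|10⟩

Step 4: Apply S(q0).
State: (0.8536 + (1/√8)i)|00⟩ + (1/√8 + 0.1464i)|10⟩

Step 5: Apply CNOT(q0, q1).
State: (0.8536 + (1/√8)i)|00⟩ + (1/√8 + 0.1464i)|11⟩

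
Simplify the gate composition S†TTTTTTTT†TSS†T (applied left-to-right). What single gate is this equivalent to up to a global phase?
S†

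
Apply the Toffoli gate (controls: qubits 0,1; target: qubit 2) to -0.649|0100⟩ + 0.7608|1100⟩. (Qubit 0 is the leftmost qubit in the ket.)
-0.649|0100⟩ + 0.7608|1110⟩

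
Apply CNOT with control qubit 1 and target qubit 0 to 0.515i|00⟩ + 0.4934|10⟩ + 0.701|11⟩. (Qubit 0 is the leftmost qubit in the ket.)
0.515i|00⟩ + 0.701|01⟩ + 0.4934|10⟩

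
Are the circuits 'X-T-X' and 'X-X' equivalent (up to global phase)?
No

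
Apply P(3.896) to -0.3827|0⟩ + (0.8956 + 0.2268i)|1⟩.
-0.3827|0⟩ + (-0.4973 - 0.7786i)|1⟩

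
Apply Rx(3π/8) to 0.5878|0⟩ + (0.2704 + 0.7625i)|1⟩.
(0.9124 - 0.1502i)|0⟩ + (0.2248 + 0.3074i)|1⟩

Rx(3π/8) = [[cos(θ/2), −i·sin(θ/2)], [−i·sin(θ/2), cos(θ/2)]]; θ = 3π/8, cos(θ/2) ≈ 0.83147, sin(θ/2) ≈ 0.55557.
With a = amp(|0⟩) = 0.5878 and b = amp(|1⟩) = (0.2704 + 0.7625i):
new amp(|0⟩) = (0.83147)·a + (-0.55557i)·b = (0.9124 - 0.1502i)
new amp(|1⟩) = (-0.55557i)·a + (0.83147)·b = (0.2248 + 0.3074i)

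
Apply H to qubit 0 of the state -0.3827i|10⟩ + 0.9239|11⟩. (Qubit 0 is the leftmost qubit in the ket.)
-0.2706i|00⟩ + 0.6533|01⟩ + 0.2706i|10⟩ - 0.6533|11⟩

H on qubit 0 mixes each pair of kets that differ only in qubit 0: amplitudes (a, b) of (|…0…⟩, |…1…⟩) become ((a + b)/√2, (a − b)/√2). Kets absent from the input have amplitude 0.
(|00⟩, |10⟩): (a, b) = (0, -0.3827i) → (-0.2706i, 0.2706i)
(|01⟩, |11⟩): (a, b) = (0, 0.9239) → (0.6533, -0.6533)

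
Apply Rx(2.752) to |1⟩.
-0.9811i|0⟩ + 0.1936|1⟩

Rx(2.752) = [[cos(θ/2), −i·sin(θ/2)], [−i·sin(θ/2), cos(θ/2)]]; θ = 2.752, cos(θ/2) ≈ 0.193567, sin(θ/2) ≈ 0.981087.
With a = amp(|0⟩) = 0 and b = amp(|1⟩) = 1:
new amp(|0⟩) = (0.193567)·a + (-0.981087i)·b = -0.9811i
new amp(|1⟩) = (-0.981087i)·a + (0.193567)·b = 0.1936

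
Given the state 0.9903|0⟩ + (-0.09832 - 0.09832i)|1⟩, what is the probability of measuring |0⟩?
0.9807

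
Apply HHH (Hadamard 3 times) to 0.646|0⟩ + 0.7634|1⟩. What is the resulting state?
0.9966|0⟩ - 0.08301|1⟩

H² = I, so H^3 = H: a single Hadamard. With (a, b) = (0.646, 0.7634), H gives ((a + b)/√2, (a − b)/√2) = (0.9966, -0.08301).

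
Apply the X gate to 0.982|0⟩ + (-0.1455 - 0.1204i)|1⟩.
(-0.1455 - 0.1204i)|0⟩ + 0.982|1⟩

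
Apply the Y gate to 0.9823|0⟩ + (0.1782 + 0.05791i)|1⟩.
(0.05791 - 0.1782i)|0⟩ + 0.9823i|1⟩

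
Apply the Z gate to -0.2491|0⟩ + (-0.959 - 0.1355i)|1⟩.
-0.2491|0⟩ + (0.959 + 0.1355i)|1⟩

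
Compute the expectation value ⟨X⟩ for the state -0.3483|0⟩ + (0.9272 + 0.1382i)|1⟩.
-0.6459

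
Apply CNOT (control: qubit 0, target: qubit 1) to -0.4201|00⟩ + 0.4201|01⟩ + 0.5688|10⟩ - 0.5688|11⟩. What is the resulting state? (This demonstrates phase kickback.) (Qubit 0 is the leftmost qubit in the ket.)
-0.4201|00⟩ + 0.4201|01⟩ - 0.5688|10⟩ + 0.5688|11⟩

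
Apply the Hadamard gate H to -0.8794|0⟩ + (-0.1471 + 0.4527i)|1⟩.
(-0.7258 + 0.3201i)|0⟩ + (-0.5178 - 0.3201i)|1⟩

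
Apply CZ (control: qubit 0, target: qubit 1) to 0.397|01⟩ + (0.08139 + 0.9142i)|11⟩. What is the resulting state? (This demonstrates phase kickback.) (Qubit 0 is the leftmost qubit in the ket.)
0.397|01⟩ + (-0.08139 - 0.9142i)|11⟩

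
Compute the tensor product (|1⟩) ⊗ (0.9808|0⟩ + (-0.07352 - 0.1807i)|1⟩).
0.9808|10⟩ + (-0.07352 - 0.1807i)|11⟩

amp(|b₁b₂…⟩) = product of the factor amplitudes for bits b₁, b₂, …; only kets whose every factor amplitude is nonzero survive.
|10⟩: (1)(0.9808) = 0.9808
|11⟩: (1)(-0.07352 - 0.1807i) = (-0.07352 - 0.1807i)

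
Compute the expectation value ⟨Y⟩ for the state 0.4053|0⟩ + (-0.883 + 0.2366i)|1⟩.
0.1918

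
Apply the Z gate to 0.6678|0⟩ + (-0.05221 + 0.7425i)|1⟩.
0.6678|0⟩ + (0.05221 - 0.7425i)|1⟩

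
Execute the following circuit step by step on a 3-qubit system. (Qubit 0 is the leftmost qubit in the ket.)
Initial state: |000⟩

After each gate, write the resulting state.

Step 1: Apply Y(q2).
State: i|001⟩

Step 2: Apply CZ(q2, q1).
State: i|001⟩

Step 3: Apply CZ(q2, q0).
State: i|001⟩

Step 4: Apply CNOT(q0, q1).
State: i|001⟩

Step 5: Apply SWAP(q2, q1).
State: i|010⟩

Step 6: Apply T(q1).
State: (-1/√2 + (1/√2)i)|010⟩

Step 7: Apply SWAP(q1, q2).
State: (-1/√2 + (1/√2)i)|001⟩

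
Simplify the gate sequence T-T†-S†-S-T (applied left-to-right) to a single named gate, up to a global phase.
T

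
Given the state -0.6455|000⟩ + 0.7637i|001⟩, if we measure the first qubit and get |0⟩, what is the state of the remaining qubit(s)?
-0.6455|00⟩ + 0.7637i|01⟩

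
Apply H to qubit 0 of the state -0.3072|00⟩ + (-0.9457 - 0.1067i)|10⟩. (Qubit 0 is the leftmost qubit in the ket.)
(-0.8859 - 0.07545i)|00⟩ + (0.4515 + 0.07545i)|10⟩

H on qubit 0 mixes each pair of kets that differ only in qubit 0: amplitudes (a, b) of (|…0…⟩, |…1…⟩) become ((a + b)/√2, (a − b)/√2). Kets absent from the input have amplitude 0.
(|00⟩, |10⟩): (a, b) = (-0.3072, (-0.9457 - 0.1067i)) → ((-0.8859 - 0.07545i), (0.4515 + 0.07545i))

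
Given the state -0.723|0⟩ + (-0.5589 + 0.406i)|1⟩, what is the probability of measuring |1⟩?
0.4772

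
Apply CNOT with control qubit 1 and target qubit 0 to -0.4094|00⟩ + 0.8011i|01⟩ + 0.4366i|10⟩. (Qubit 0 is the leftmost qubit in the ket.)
-0.4094|00⟩ + 0.4366i|10⟩ + 0.8011i|11⟩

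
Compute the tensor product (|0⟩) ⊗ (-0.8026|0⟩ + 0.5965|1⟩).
-0.8026|00⟩ + 0.5965|01⟩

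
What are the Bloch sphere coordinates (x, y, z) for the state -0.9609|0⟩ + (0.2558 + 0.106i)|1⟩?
(-0.4916, -0.2037, 0.8467)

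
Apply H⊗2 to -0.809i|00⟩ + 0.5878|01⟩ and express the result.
(0.2939 - 0.4045i)|00⟩ + (-0.2939 - 0.4045i)|01⟩ + (0.2939 - 0.4045i)|10⟩ + (-0.2939 - 0.4045i)|11⟩

H⊗2 gives amp(|y⟩) = (1/2) Σ_x (−1)^(x·y) amp(|x⟩), where x·y is the number of positions in which both x and y have a 1.
|00⟩: (-0.809i + 0.5878)/2 = (0.2939 - 0.4045i)
|01⟩: (-0.809i - 0.5878)/2 = (-0.2939 - 0.4045i)
|10⟩: (-0.809i + 0.5878)/2 = (0.2939 - 0.4045i)
|11⟩: (-0.809i - 0.5878)/2 = (-0.2939 - 0.4045i)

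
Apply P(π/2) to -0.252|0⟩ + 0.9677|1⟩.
-0.252|0⟩ + 0.9677i|1⟩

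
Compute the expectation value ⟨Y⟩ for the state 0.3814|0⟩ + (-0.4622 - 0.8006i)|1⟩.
-0.6107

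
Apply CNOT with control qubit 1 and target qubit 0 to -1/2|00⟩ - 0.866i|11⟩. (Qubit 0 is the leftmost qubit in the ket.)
-1/2|00⟩ - 0.866i|01⟩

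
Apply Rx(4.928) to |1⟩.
-0.6269i|0⟩ - 0.7791|1⟩

Rx(4.928) = [[cos(θ/2), −i·sin(θ/2)], [−i·sin(θ/2), cos(θ/2)]]; θ = 4.928, cos(θ/2) ≈ -0.779084, sin(θ/2) ≈ 0.626919.
With a = amp(|0⟩) = 0 and b = amp(|1⟩) = 1:
new amp(|0⟩) = (-0.779084)·a + (-0.626919i)·b = -0.6269i
new amp(|1⟩) = (-0.626919i)·a + (-0.779084)·b = -0.7791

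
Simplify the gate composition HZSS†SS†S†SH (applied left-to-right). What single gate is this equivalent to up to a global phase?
X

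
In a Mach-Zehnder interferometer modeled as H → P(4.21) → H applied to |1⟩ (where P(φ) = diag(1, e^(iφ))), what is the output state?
(0.7408 + 0.4382i)|0⟩ + (0.2592 - 0.4382i)|1⟩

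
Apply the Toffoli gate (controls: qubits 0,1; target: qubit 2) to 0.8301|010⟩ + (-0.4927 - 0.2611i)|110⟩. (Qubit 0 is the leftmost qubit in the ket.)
0.8301|010⟩ + (-0.4927 - 0.2611i)|111⟩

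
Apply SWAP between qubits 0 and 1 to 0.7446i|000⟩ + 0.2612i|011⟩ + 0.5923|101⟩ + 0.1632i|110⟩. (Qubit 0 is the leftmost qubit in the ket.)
0.7446i|000⟩ + 0.5923|011⟩ + 0.2612i|101⟩ + 0.1632i|110⟩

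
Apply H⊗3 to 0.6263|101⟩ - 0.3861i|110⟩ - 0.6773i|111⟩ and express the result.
(0.2214 - 0.376i)|000⟩ + (-0.2214 + 0.103i)|001⟩ + (0.2214 + 0.376i)|010⟩ + (-0.2214 - 0.103i)|011⟩ + (-0.2214 + 0.376i)|100⟩ + (0.2214 - 0.103i)|101⟩ + (-0.2214 - 0.376i)|110⟩ + (0.2214 + 0.103i)|111⟩

H⊗3 gives amp(|y⟩) = (1/2√2) Σ_x (−1)^(x·y) amp(|x⟩), where x·y is the number of positions in which both x and y have a 1.
|000⟩: (0.6263 - 0.3861i - 0.6773i)/(2√2) = (0.2214 - 0.376i)
|001⟩: (-0.6263 - 0.3861i + 0.6773i)/(2√2) = (-0.2214 + 0.103i)
|010⟩: (0.6263 + 0.3861i + 0.6773i)/(2√2) = (0.2214 + 0.376i)
|011⟩: (-0.6263 + 0.3861i - 0.6773i)/(2√2) = (-0.2214 - 0.103i)
|100⟩: (-0.6263 + 0.3861i + 0.6773i)/(2√2) = (-0.2214 + 0.376i)
|101⟩: (0.6263 + 0.3861i - 0.6773i)/(2√2) = (0.2214 - 0.103i)
|110⟩: (-0.6263 - 0.3861i - 0.6773i)/(2√2) = (-0.2214 - 0.376i)
|111⟩: (0.6263 - 0.3861i + 0.6773i)/(2√2) = (0.2214 + 0.103i)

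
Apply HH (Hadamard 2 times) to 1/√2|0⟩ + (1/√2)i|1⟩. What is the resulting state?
1/√2|0⟩ + (1/√2)i|1⟩

H² = I, so an even number of Hadamards cancels: H^2 = I and the state is unchanged.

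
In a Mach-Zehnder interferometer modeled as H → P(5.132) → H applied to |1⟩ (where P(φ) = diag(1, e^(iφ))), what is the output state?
(0.2963 + 0.4566i)|0⟩ + (0.7037 - 0.4566i)|1⟩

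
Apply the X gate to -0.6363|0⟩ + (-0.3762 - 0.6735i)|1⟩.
(-0.3762 - 0.6735i)|0⟩ - 0.6363|1⟩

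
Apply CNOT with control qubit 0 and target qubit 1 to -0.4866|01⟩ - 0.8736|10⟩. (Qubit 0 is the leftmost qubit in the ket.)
-0.4866|01⟩ - 0.8736|11⟩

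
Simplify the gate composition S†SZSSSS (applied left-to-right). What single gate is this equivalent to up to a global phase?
Z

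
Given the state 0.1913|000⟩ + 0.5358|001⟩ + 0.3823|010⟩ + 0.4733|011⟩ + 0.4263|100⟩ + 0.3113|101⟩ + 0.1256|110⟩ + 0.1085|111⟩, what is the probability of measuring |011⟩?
0.224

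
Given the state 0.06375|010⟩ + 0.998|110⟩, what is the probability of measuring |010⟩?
0.004064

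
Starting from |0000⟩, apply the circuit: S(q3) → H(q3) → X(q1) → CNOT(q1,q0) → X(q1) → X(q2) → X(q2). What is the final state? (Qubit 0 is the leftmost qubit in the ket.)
1/√2|1000⟩ + 1/√2|1001⟩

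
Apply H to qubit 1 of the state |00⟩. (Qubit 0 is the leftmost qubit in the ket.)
1/√2|00⟩ + 1/√2|01⟩

H on qubit 1 mixes each pair of kets that differ only in qubit 1: amplitudes (a, b) of (|…0…⟩, |…1…⟩) become ((a + b)/√2, (a − b)/√2). Kets absent from the input have amplitude 0.
(|00⟩, |01⟩): (a, b) = (1, 0) → (1/√2, 1/√2)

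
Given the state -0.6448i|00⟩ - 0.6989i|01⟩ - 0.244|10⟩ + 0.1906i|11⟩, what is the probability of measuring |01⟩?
0.4885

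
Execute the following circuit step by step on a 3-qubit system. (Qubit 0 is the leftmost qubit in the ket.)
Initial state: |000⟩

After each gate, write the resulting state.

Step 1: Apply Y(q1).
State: i|010⟩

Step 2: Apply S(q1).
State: -|010⟩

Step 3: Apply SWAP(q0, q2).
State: -|010⟩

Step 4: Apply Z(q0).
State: -|010⟩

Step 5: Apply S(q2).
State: -|010⟩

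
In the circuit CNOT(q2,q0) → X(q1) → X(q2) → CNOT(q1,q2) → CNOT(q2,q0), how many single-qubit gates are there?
2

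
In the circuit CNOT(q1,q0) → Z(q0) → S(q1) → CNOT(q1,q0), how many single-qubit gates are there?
2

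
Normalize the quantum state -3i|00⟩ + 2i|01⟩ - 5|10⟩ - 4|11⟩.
-(1/√6)i|00⟩ + 0.2722i|01⟩ - 0.6804|10⟩ - 0.5443|11⟩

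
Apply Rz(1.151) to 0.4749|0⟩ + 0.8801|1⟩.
(0.3984 - 0.2585i)|0⟩ + (0.7383 + 0.479i)|1⟩

Rz(1.151) = [[e^(−iθ/2), 0], [0, e^(iθ/2)]] with e^(±iθ/2) = cos(θ/2) ± i·sin(θ/2); θ = 1.151, cos(θ/2) ≈ 0.83892, sin(θ/2) ≈ 0.544254.
With a = amp(|0⟩) = 0.4749 and b = amp(|1⟩) = 0.8801:
new amp(|0⟩) = (0.83892 - 0.544254i)·a = (0.3984 - 0.2585i)
new amp(|1⟩) = (0.83892 + 0.544254i)·b = (0.7383 + 0.479i)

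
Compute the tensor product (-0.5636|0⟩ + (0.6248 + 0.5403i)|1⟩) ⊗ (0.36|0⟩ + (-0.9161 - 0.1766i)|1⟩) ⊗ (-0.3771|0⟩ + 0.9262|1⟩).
0.07651|000⟩ - 0.1879|001⟩ + (-0.1947 - 0.03753i)|010⟩ + (0.4782 + 0.09219i)|011⟩ + (-0.08482 - 0.07335i)|100⟩ + (0.2083 + 0.1802i)|101⟩ + (0.1799 + 0.2283i)|110⟩ + (-0.4418 - 0.5606i)|111⟩

amp(|b₁b₂…⟩) = product of the factor amplitudes for bits b₁, b₂, …; only kets whose every factor amplitude is nonzero survive.
|000⟩: (-0.5636)(0.36)(-0.3771) = 0.07651
|001⟩: (-0.5636)(0.36)(0.9262) = -0.1879
|010⟩: (-0.5636)(-0.9161 - 0.1766i)(-0.3771) = (-0.1947 - 0.03753i)
|011⟩: (-0.5636)(-0.9161 - 0.1766i)(0.9262) = (0.4782 + 0.09219i)
|100⟩: (0.6248 + 0.5403i)(0.36)(-0.3771) = (-0.08482 - 0.07335i)
|101⟩: (0.6248 + 0.5403i)(0.36)(0.9262) = (0.2083 + 0.1802i)
|110⟩: (0.6248 + 0.5403i)(-0.9161 - 0.1766i)(-0.3771) = (0.1799 + 0.2283i)
|111⟩: (0.6248 + 0.5403i)(-0.9161 - 0.1766i)(0.9262) = (-0.4418 - 0.5606i)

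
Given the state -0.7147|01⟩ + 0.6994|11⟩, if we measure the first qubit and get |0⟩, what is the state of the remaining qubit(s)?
-|1⟩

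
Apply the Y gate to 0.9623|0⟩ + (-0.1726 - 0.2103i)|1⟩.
(-0.2103 + 0.1726i)|0⟩ + 0.9623i|1⟩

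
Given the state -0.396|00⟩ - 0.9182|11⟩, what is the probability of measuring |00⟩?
0.1568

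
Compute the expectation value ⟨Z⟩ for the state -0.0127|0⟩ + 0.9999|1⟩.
-0.9996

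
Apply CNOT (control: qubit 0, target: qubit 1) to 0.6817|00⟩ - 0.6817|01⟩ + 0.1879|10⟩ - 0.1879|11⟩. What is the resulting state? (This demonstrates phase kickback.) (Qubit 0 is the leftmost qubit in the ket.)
0.6817|00⟩ - 0.6817|01⟩ - 0.1879|10⟩ + 0.1879|11⟩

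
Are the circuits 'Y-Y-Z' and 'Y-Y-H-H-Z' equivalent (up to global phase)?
Yes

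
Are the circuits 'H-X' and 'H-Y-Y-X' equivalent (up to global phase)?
Yes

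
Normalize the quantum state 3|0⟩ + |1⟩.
0.9487|0⟩ + 0.3162|1⟩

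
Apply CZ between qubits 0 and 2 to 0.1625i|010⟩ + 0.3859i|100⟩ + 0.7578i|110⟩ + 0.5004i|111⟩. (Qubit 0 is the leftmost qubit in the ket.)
0.1625i|010⟩ + 0.3859i|100⟩ + 0.7578i|110⟩ - 0.5004i|111⟩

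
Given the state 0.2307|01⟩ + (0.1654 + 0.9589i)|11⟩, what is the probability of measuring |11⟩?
0.9468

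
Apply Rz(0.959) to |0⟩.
(0.8872 - 0.4613i)|0⟩

Rz(0.959) = [[e^(−iθ/2), 0], [0, e^(iθ/2)]] with e^(±iθ/2) = cos(θ/2) ± i·sin(θ/2); θ = 0.959, cos(θ/2) ≈ 0.887226, sin(θ/2) ≈ 0.461336.
With a = amp(|0⟩) = 1 and b = amp(|1⟩) = 0:
new amp(|0⟩) = (0.887226 - 0.461336i)·a = (0.8872 - 0.4613i)
new amp(|1⟩) = (0.887226 + 0.461336i)·b = 0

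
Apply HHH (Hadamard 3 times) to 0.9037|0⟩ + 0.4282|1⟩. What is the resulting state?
0.9418|0⟩ + 0.3362|1⟩

H² = I, so H^3 = H: a single Hadamard. With (a, b) = (0.9037, 0.4282), H gives ((a + b)/√2, (a − b)/√2) = (0.9418, 0.3362).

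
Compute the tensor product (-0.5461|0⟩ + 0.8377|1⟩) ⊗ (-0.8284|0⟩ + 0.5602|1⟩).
0.4524|00⟩ - 0.3059|01⟩ - 0.694|10⟩ + 0.4693|11⟩

amp(|b₁b₂…⟩) = product of the factor amplitudes for bits b₁, b₂, …; only kets whose every factor amplitude is nonzero survive.
|00⟩: (-0.5461)(-0.8284) = 0.4524
|01⟩: (-0.5461)(0.5602) = -0.3059
|10⟩: (0.8377)(-0.8284) = -0.694
|11⟩: (0.8377)(0.5602) = 0.4693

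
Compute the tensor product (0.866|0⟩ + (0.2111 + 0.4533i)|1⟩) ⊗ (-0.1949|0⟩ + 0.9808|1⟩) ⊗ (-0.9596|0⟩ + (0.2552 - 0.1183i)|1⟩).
0.162|000⟩ + (-0.04307 + 0.01997i)|001⟩ - 0.8151|010⟩ + (0.2168 - 0.1005i)|011⟩ + (0.03948 + 0.08478i)|100⟩ + (-0.02095 - 0.01768i)|101⟩ + (-0.1987 - 0.4266i)|110⟩ + (0.1054 + 0.08897i)|111⟩

amp(|b₁b₂…⟩) = product of the factor amplitudes for bits b₁, b₂, …; only kets whose every factor amplitude is nonzero survive.
|000⟩: (0.866)(-0.1949)(-0.9596) = 0.162
|001⟩: (0.866)(-0.1949)(0.2552 - 0.1183i) = (-0.04307 + 0.01997i)
|010⟩: (0.866)(0.9808)(-0.9596) = -0.8151
|011⟩: (0.866)(0.9808)(0.2552 - 0.1183i) = (0.2168 - 0.1005i)
|100⟩: (0.2111 + 0.4533i)(-0.1949)(-0.9596) = (0.03948 + 0.08478i)
|101⟩: (0.2111 + 0.4533i)(-0.1949)(0.2552 - 0.1183i) = (-0.02095 - 0.01768i)
|110⟩: (0.2111 + 0.4533i)(0.9808)(-0.9596) = (-0.1987 - 0.4266i)
|111⟩: (0.2111 + 0.4533i)(0.9808)(0.2552 - 0.1183i) = (0.1054 + 0.08897i)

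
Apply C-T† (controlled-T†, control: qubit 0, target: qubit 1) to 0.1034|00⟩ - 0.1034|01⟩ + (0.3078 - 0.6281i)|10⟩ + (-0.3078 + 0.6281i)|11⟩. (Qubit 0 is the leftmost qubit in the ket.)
0.1034|00⟩ - 0.1034|01⟩ + (0.3078 - 0.6281i)|10⟩ + (0.2265 + 0.6618i)|11⟩

C-T† leaves the control-|0⟩ kets |00⟩, |01⟩ unchanged and applies T† to qubit 1 on the control-|1⟩ pair (|10⟩, |11⟩).
T† = [[1, 0], [0, (1/√2 - (1/√2)i)]].
With a = amp(|10⟩) = (0.3078 - 0.6281i) and b = amp(|11⟩) = (-0.3078 + 0.6281i):
new amp(|10⟩) = (1)·a = (0.3078 - 0.6281i)
new amp(|11⟩) = (1/√2 - (1/√2)i)·b = (0.2265 + 0.6618i)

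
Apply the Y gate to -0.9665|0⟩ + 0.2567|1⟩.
-0.2567i|0⟩ - 0.9665i|1⟩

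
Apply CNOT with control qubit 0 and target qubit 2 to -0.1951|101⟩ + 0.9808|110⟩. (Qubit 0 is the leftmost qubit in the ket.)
-0.1951|100⟩ + 0.9808|111⟩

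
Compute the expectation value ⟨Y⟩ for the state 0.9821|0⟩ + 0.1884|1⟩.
0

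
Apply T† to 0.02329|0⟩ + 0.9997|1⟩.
0.02329|0⟩ + (0.7069 - 0.7069i)|1⟩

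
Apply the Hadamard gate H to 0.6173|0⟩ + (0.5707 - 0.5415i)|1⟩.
(0.84 - 0.3829i)|0⟩ + (0.03295 + 0.3829i)|1⟩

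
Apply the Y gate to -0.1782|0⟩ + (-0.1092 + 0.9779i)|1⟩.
(0.9779 + 0.1092i)|0⟩ - 0.1782i|1⟩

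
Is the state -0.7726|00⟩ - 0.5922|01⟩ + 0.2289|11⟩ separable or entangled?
Entangled

Writing the state as a|00⟩ + b|01⟩ + c|10⟩ + d|11⟩, it is a product state iff ad − bc = 0.
Here (a, b, c, d) = (-0.7726, -0.5922, 0, 0.2289): ad − bc = (-0.7726)(0.2289) − (-0.5922)(0) = -0.1768 ≠ 0, so the state is entangled.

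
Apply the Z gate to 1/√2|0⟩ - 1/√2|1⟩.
1/√2|0⟩ + 1/√2|1⟩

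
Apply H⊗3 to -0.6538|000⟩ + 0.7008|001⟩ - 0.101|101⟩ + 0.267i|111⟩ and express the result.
(-0.01909 + 0.0944i)|000⟩ + (-0.4432 - 0.0944i)|001⟩ + (-0.01909 - 0.0944i)|010⟩ + (-0.4432 + 0.0944i)|011⟩ + (0.05233 - 0.0944i)|100⟩ + (-0.5146 + 0.0944i)|101⟩ + (0.05233 + 0.0944i)|110⟩ + (-0.5146 - 0.0944i)|111⟩

H⊗3 gives amp(|y⟩) = (1/2√2) Σ_x (−1)^(x·y) amp(|x⟩), where x·y is the number of positions in which both x and y have a 1.
|000⟩: (-0.6538 + 0.7008 - 0.101 + 0.267i)/(2√2) = (-0.01909 + 0.0944i)
|001⟩: (-0.6538 - 0.7008 + 0.101 - 0.267i)/(2√2) = (-0.4432 - 0.0944i)
|010⟩: (-0.6538 + 0.7008 - 0.101 - 0.267i)/(2√2) = (-0.01909 - 0.0944i)
|011⟩: (-0.6538 - 0.7008 + 0.101 + 0.267i)/(2√2) = (-0.4432 + 0.0944i)
|100⟩: (-0.6538 + 0.7008 + 0.101 - 0.267i)/(2√2) = (0.05233 - 0.0944i)
|101⟩: (-0.6538 - 0.7008 - 0.101 + 0.267i)/(2√2) = (-0.5146 + 0.0944i)
|110⟩: (-0.6538 + 0.7008 + 0.101 + 0.267i)/(2√2) = (0.05233 + 0.0944i)
|111⟩: (-0.6538 - 0.7008 - 0.101 - 0.267i)/(2√2) = (-0.5146 - 0.0944i)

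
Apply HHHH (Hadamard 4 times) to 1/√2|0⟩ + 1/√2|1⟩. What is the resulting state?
1/√2|0⟩ + 1/√2|1⟩

H² = I, so an even number of Hadamards cancels: H^4 = I and the state is unchanged.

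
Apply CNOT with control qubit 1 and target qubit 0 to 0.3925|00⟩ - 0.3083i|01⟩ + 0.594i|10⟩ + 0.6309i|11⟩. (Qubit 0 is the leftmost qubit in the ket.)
0.3925|00⟩ + 0.6309i|01⟩ + 0.594i|10⟩ - 0.3083i|11⟩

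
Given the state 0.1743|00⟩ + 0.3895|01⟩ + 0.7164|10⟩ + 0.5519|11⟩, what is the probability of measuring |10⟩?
0.5132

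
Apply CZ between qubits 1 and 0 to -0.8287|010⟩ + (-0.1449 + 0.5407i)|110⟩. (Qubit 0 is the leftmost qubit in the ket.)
-0.8287|010⟩ + (0.1449 - 0.5407i)|110⟩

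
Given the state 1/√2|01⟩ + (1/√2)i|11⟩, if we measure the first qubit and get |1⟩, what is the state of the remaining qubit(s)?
i|1⟩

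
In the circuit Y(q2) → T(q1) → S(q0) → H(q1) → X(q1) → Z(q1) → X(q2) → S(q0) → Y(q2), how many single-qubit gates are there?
9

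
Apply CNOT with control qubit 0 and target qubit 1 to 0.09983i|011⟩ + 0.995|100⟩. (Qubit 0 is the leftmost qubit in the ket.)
0.09983i|011⟩ + 0.995|110⟩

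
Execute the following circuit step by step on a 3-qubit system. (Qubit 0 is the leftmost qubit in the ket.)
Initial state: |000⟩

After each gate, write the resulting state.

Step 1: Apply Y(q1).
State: i|010⟩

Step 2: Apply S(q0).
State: i|010⟩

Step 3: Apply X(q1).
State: i|000⟩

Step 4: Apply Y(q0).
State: -|100⟩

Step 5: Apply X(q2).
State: -|101⟩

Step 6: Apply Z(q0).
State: |101⟩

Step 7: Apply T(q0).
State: (1/√2 + (1/√2)i)|101⟩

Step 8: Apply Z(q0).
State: (-1/√2 - (1/√2)i)|101⟩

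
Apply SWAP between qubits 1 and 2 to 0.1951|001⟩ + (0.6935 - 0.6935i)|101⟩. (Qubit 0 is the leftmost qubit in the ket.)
0.1951|010⟩ + (0.6935 - 0.6935i)|110⟩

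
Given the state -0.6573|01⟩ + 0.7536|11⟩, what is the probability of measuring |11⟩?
0.5679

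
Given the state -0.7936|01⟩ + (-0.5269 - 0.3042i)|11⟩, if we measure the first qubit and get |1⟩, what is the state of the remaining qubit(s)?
(-0.866 - 0.5i)|1⟩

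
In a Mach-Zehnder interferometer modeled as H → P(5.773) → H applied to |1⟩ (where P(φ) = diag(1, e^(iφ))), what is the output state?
(0.06367 + 0.2442i)|0⟩ + (0.9363 - 0.2442i)|1⟩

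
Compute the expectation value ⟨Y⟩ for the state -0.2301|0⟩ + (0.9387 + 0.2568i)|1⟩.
-0.1182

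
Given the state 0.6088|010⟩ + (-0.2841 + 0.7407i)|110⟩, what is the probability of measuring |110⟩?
0.6293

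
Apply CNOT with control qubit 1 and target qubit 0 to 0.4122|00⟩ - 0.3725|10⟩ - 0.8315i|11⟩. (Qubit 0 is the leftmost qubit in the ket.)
0.4122|00⟩ - 0.8315i|01⟩ - 0.3725|10⟩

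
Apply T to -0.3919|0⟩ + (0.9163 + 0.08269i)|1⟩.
-0.3919|0⟩ + (0.5895 + 0.7064i)|1⟩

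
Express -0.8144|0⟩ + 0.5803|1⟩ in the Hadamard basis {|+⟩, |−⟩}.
-0.1655|+⟩ - 0.9862|−⟩

With |ψ⟩ = α|0⟩ + β|1⟩, the Hadamard-basis coefficients are ⟨+|ψ⟩ = (α + β)/√2 and ⟨−|ψ⟩ = (α − β)/√2.
Here α = -0.8144, β = 0.5803: (α + β)/√2 = -0.1655, (α − β)/√2 = -0.9862.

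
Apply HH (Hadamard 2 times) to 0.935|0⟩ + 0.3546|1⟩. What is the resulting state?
0.935|0⟩ + 0.3546|1⟩

H² = I, so an even number of Hadamards cancels: H^2 = I and the state is unchanged.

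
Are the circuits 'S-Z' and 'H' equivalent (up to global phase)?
No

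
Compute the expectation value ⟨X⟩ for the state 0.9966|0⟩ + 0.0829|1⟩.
0.1652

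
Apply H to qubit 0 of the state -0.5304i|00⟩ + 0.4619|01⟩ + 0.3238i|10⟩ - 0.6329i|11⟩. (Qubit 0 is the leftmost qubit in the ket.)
-0.1461i|00⟩ + (0.3266 - 0.4475i)|01⟩ - 0.604i|10⟩ + (0.3266 + 0.4475i)|11⟩

H on qubit 0 mixes each pair of kets that differ only in qubit 0: amplitudes (a, b) of (|…0…⟩, |…1…⟩) become ((a + b)/√2, (a − b)/√2). Kets absent from the input have amplitude 0.
(|00⟩, |10⟩): (a, b) = (-0.5304i, 0.3238i) → (-0.1461i, -0.604i)
(|01⟩, |11⟩): (a, b) = (0.4619, -0.6329i) → ((0.3266 - 0.4475i), (0.3266 + 0.4475i))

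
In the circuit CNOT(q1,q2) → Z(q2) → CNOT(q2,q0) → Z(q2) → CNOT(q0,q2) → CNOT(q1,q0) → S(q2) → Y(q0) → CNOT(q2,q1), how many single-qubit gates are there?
4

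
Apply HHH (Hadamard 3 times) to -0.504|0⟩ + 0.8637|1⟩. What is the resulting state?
0.2543|0⟩ - 0.9671|1⟩

H² = I, so H^3 = H: a single Hadamard. With (a, b) = (-0.504, 0.8637), H gives ((a + b)/√2, (a − b)/√2) = (0.2543, -0.9671).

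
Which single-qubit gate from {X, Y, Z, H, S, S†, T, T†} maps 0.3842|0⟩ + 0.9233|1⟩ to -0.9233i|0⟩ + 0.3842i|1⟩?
Y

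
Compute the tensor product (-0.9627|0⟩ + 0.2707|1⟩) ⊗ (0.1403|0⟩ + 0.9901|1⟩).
-0.1351|00⟩ - 0.9532|01⟩ + 0.03798|10⟩ + 0.268|11⟩

amp(|b₁b₂…⟩) = product of the factor amplitudes for bits b₁, b₂, …; only kets whose every factor amplitude is nonzero survive.
|00⟩: (-0.9627)(0.1403) = -0.1351
|01⟩: (-0.9627)(0.9901) = -0.9532
|10⟩: (0.2707)(0.1403) = 0.03798
|11⟩: (0.2707)(0.9901) = 0.268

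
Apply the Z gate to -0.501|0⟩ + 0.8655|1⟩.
-0.501|0⟩ - 0.8655|1⟩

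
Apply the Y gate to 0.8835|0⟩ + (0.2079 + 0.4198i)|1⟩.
(0.4198 - 0.2079i)|0⟩ + 0.8835i|1⟩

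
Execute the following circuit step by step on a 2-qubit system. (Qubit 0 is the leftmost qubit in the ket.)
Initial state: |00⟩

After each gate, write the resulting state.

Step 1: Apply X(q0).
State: |10⟩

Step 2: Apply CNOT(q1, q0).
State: |10⟩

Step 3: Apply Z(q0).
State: -|10⟩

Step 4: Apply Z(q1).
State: -|10⟩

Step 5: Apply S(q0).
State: -i|10⟩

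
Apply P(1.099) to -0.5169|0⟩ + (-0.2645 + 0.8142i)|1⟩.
-0.5169|0⟩ + (-0.8455 + 0.1344i)|1⟩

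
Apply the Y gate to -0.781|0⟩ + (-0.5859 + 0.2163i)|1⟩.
(0.2163 + 0.5859i)|0⟩ - 0.781i|1⟩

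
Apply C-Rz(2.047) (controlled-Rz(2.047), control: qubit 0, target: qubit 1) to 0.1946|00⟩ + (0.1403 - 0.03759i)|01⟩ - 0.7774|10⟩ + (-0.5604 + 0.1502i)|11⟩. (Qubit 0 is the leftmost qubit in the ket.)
0.1946|00⟩ + (0.1403 - 0.03759i)|01⟩ + (-0.4045 + 0.6638i)|10⟩ + (-0.4199 - 0.4004i)|11⟩

C-Rz(2.047) leaves the control-|0⟩ kets |00⟩, |01⟩ unchanged and applies Rz(2.047) to qubit 1 on the control-|1⟩ pair (|10⟩, |11⟩).
Rz(2.047) = [[e^(−iθ/2), 0], [0, e^(iθ/2)]] with e^(±iθ/2) = cos(θ/2) ± i·sin(θ/2); θ = 2.047, cos(θ/2) ≈ 0.52038, sin(θ/2) ≈ 0.853935.
With a = amp(|10⟩) = -0.7774 and b = amp(|11⟩) = (-0.5604 + 0.1502i):
new amp(|10⟩) = (0.52038 - 0.853935i)·a = (-0.4045 + 0.6638i)
new amp(|11⟩) = (0.52038 + 0.853935i)·b = (-0.4199 - 0.4004i)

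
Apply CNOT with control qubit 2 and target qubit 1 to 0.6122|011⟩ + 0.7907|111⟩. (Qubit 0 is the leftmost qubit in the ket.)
0.6122|001⟩ + 0.7907|101⟩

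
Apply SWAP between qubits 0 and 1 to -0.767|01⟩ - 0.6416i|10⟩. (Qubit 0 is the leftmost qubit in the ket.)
-0.6416i|01⟩ - 0.767|10⟩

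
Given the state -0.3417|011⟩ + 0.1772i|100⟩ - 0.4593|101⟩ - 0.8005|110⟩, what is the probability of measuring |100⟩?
0.0314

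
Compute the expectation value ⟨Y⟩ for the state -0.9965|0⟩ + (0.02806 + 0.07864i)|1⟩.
-0.1567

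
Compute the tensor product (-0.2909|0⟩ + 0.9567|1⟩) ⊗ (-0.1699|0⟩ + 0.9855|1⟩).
0.04942|00⟩ - 0.2867|01⟩ - 0.1625|10⟩ + 0.9428|11⟩

amp(|b₁b₂…⟩) = product of the factor amplitudes for bits b₁, b₂, …; only kets whose every factor amplitude is nonzero survive.
|00⟩: (-0.2909)(-0.1699) = 0.04942
|01⟩: (-0.2909)(0.9855) = -0.2867
|10⟩: (0.9567)(-0.1699) = -0.1625
|11⟩: (0.9567)(0.9855) = 0.9428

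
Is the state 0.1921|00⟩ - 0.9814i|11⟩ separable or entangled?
Entangled

Writing the state as a|00⟩ + b|01⟩ + c|10⟩ + d|11⟩, it is a product state iff ad − bc = 0.
Here (a, b, c, d) = (0.1921, 0, 0, -0.9814i): ad − bc = (0.1921)(-0.9814i) − (0)(0) = -0.1885i ≠ 0, so the state is entangled.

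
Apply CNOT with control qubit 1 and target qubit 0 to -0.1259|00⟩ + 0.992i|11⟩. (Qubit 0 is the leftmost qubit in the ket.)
-0.1259|00⟩ + 0.992i|01⟩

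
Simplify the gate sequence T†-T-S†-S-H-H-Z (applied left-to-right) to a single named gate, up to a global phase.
Z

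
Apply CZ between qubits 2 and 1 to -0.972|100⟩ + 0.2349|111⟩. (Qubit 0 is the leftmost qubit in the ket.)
-0.972|100⟩ - 0.2349|111⟩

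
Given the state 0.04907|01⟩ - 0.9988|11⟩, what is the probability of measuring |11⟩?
0.9976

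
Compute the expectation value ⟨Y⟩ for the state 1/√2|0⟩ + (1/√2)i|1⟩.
1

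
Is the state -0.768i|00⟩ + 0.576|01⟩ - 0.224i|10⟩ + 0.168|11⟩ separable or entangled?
Separable

Writing the state as a|00⟩ + b|01⟩ + c|10⟩ + d|11⟩, it is a product state iff ad − bc = 0.
Here (a, b, c, d) = (-0.768i, 0.576, -0.224i, 0.168): ad − bc = (-0.768i)(0.168) − (0.576)(-0.224i) = 0, so the state is separable.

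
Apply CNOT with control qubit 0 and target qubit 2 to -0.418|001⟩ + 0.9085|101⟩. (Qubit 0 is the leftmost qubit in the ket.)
-0.418|001⟩ + 0.9085|100⟩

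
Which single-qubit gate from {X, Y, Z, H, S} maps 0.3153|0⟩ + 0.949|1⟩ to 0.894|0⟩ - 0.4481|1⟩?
H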